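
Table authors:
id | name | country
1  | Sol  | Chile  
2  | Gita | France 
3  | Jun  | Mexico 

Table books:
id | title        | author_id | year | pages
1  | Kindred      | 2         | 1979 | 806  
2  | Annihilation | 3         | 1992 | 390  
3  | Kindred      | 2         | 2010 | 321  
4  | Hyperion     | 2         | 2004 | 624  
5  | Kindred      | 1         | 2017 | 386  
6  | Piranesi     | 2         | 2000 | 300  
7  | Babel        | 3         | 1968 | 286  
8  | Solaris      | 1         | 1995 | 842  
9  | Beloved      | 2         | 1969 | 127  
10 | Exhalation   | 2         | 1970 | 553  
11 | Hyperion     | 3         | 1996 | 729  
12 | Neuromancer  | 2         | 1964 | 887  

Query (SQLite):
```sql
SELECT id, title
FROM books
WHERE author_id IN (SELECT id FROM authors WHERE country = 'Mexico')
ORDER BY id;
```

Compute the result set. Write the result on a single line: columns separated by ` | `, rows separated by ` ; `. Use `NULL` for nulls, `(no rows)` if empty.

2 | Annihilation ; 7 | Babel ; 11 | Hyperion

Inner query: authors.id where country = 'Mexico'.
Outer: keep books rows whose author_id is in that set.
Inner query → {3}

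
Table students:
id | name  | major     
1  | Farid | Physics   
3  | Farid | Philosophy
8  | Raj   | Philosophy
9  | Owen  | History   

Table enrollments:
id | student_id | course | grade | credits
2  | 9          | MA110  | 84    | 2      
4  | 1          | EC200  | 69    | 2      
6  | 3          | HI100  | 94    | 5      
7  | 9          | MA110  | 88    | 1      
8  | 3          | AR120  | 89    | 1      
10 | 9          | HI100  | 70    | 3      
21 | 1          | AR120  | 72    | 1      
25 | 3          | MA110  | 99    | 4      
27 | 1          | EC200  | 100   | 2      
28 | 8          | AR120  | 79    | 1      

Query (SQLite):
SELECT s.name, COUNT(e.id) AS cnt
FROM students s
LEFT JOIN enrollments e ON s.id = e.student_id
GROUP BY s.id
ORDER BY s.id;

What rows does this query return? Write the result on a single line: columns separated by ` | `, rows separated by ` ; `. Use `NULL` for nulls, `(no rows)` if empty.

Farid | 3 ; Farid | 3 ; Raj | 1 ; Owen | 3

LEFT JOIN keeps every students row; unmatched ones get NULL for enrollments columns.
Group by students.id and compute COUNT(e.id). COUNT(col) of an all-NULL group is 0.
  1: ids {4, 21, 27} → COUNT(e.id)=3
  3: ids {6, 8, 25} → COUNT(e.id)=3
  8: ids {28} → COUNT(e.id)=1
  9: ids {2, 7, 10} → COUNT(e.id)=3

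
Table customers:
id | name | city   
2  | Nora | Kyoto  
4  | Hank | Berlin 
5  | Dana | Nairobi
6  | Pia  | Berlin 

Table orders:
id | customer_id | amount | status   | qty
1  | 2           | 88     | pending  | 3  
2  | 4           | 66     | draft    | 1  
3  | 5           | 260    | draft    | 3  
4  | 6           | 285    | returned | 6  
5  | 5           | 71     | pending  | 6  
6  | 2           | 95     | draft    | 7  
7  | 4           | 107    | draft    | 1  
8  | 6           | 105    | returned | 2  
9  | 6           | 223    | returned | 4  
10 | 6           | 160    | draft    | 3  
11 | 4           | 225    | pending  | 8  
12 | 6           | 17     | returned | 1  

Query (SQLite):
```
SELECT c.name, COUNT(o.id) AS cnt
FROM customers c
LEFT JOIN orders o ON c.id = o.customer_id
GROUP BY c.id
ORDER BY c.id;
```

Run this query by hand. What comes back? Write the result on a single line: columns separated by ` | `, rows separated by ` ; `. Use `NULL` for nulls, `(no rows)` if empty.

Nora | 2 ; Hank | 3 ; Dana | 2 ; Pia | 5

LEFT JOIN keeps every customers row; unmatched ones get NULL for orders columns.
Group by customers.id and compute COUNT(o.id). COUNT(col) of an all-NULL group is 0.
  2: ids {1, 6} → COUNT(o.id)=2
  4: ids {2, 7, 11} → COUNT(o.id)=3
  5: ids {3, 5} → COUNT(o.id)=2
  6: ids {4, 8, 9, 10, 12} → COUNT(o.id)=5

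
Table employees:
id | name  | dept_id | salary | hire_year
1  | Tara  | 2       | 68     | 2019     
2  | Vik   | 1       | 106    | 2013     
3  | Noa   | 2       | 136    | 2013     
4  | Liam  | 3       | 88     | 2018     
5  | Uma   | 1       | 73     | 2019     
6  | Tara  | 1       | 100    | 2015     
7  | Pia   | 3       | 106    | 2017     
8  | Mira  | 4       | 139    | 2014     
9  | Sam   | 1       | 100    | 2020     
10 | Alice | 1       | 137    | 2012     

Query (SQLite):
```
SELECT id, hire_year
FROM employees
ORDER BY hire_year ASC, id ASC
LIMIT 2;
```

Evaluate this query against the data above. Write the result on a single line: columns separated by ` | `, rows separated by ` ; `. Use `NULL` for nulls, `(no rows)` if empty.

10 | 2012 ; 2 | 2013

Sort by hire_year asc, tiebreak id asc: (2012, id=10), (2013, id=2), (2013, id=3), (2014, id=8), (2015, id=6) …. Take first 2.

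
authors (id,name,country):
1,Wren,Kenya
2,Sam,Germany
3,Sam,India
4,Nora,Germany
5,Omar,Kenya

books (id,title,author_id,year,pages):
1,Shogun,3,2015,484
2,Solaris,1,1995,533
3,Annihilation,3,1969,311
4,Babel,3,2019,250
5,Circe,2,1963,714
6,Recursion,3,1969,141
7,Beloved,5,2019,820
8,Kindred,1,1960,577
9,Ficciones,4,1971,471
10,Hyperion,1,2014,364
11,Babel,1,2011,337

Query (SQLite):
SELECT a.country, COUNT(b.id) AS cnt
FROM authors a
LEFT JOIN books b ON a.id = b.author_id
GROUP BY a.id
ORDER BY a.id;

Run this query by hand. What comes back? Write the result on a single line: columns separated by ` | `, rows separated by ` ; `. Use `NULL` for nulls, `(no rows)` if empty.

Kenya | 4 ; Germany | 1 ; India | 4 ; Germany | 1 ; Kenya | 1

LEFT JOIN keeps every authors row; unmatched ones get NULL for books columns.
Group by authors.id and compute COUNT(b.id). COUNT(col) of an all-NULL group is 0.
  1: ids {2, 8, 10, 11} → COUNT(b.id)=4
  2: ids {5} → COUNT(b.id)=1
  3: ids {1, 3, 4, 6} → COUNT(b.id)=4
  4: ids {9} → COUNT(b.id)=1
  5: ids {7} → COUNT(b.id)=1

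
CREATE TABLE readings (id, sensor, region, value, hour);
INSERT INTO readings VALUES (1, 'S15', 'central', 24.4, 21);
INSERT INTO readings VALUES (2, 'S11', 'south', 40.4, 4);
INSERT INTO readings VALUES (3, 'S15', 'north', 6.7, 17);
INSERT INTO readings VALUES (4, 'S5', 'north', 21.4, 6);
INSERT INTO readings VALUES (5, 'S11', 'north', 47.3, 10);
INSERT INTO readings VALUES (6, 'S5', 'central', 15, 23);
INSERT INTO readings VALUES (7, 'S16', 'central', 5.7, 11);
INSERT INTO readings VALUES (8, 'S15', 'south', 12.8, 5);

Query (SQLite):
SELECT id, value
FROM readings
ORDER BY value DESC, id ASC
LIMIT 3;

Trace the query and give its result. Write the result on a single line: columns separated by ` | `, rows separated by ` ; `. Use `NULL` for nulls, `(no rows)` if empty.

5 | 47.3 ; 2 | 40.4 ; 1 | 24.4

Sort by value desc, tiebreak id asc: (47.3, id=5), (40.4, id=2), (24.4, id=1), (21.4, id=4), (15, id=6), (12.8, id=8) …. Take first 3.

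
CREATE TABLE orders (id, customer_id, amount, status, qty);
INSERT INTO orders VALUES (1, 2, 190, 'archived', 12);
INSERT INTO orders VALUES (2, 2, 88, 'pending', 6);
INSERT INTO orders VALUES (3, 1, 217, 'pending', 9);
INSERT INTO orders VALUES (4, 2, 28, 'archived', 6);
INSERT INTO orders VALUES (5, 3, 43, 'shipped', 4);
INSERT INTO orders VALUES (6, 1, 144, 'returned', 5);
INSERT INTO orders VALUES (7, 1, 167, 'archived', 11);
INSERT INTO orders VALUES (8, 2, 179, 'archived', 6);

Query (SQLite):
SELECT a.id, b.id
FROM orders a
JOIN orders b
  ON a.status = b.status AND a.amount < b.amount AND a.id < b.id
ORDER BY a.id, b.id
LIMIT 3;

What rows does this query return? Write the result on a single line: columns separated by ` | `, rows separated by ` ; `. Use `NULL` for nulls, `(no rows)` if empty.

Pairs (a,b) with same status, a.amount < b.amount, a.id < b.id.
status groups: archived:{1,4,7,8} pending:{2,3} returned:{6} shipped:{5}
Ordered by (a.id, b.id); first 3.

2 | 3 ; 4 | 7 ; 4 | 8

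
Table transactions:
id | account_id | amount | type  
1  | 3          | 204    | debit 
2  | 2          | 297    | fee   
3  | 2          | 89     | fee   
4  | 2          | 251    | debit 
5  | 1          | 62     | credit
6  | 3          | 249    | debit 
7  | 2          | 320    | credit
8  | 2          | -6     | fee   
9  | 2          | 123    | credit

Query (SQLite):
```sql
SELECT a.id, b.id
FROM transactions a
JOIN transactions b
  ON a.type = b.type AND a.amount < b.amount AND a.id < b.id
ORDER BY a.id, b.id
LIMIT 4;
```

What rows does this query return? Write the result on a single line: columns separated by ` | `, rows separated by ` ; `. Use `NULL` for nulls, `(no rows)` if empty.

Pairs (a,b) with same type, a.amount < b.amount, a.id < b.id.
type groups: credit:{5,7,9} debit:{1,4,6} fee:{2,3,8}
Ordered by (a.id, b.id); first 4.

1 | 4 ; 1 | 6 ; 5 | 7 ; 5 | 9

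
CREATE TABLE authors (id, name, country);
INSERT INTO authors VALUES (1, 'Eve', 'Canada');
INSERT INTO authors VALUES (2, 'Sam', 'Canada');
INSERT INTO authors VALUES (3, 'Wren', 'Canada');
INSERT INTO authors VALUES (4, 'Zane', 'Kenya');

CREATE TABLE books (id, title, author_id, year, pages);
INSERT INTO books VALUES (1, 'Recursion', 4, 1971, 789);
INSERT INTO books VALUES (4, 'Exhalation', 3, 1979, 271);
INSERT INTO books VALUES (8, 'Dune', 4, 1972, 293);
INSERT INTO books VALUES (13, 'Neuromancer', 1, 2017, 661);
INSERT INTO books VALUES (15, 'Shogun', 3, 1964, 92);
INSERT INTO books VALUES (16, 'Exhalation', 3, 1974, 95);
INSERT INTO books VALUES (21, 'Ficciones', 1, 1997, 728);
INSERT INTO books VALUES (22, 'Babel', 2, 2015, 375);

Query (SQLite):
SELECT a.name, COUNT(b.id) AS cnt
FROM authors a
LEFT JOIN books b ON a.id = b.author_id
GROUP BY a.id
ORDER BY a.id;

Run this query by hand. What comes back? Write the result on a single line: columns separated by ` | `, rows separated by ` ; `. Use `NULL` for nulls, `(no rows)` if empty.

Eve | 2 ; Sam | 1 ; Wren | 3 ; Zane | 2

LEFT JOIN keeps every authors row; unmatched ones get NULL for books columns.
Group by authors.id and compute COUNT(b.id). COUNT(col) of an all-NULL group is 0.
  1: ids {13, 21} → COUNT(b.id)=2
  2: ids {22} → COUNT(b.id)=1
  3: ids {4, 15, 16} → COUNT(b.id)=3
  4: ids {1, 8} → COUNT(b.id)=2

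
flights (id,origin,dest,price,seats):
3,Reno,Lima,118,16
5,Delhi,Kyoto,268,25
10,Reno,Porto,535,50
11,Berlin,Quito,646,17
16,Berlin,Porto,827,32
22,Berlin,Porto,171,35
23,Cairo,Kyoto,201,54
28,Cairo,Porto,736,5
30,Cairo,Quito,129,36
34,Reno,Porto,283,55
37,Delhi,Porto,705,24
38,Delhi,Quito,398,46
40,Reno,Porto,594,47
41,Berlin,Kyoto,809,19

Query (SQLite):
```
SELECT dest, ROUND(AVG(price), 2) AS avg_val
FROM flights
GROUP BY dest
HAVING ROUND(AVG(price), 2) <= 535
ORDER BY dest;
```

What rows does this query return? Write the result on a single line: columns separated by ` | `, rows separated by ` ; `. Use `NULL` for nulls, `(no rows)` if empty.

Kyoto | 426 ; Lima | 118 ; Quito | 391

Partition flights by dest; compute ROUND(AVG(price), 2) within each group.
HAVING: keep groups where ROUND(AVG(price), 2) <= 535.
  Kyoto: ids {5, 23, 41} → ROUND(AVG(price), 2)=426
  Lima: ids {3} → ROUND(AVG(price), 2)=118
  Porto: ids {10, 16, 22, 28, 34, 37, 40} → ROUND(AVG(price), 2)=550.14
  Quito: ids {11, 30, 38} → ROUND(AVG(price), 2)=391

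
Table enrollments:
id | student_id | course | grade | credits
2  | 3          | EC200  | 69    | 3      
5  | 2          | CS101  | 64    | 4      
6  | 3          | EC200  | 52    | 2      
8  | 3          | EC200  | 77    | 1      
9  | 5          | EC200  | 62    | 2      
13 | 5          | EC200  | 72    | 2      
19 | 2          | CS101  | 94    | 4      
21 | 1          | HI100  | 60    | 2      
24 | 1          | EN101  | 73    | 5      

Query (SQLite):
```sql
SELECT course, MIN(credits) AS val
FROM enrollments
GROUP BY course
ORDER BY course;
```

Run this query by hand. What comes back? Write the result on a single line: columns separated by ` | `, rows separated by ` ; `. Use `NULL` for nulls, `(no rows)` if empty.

Partition enrollments by course; compute MIN(credits) within each group.
  CS101: ids {5, 19} → MIN(credits)=4
  EC200: ids {2, 6, 8, 9, 13} → MIN(credits)=1
  EN101: ids {24} → MIN(credits)=5
  HI100: ids {21} → MIN(credits)=2

CS101 | 4 ; EC200 | 1 ; EN101 | 5 ; HI100 | 2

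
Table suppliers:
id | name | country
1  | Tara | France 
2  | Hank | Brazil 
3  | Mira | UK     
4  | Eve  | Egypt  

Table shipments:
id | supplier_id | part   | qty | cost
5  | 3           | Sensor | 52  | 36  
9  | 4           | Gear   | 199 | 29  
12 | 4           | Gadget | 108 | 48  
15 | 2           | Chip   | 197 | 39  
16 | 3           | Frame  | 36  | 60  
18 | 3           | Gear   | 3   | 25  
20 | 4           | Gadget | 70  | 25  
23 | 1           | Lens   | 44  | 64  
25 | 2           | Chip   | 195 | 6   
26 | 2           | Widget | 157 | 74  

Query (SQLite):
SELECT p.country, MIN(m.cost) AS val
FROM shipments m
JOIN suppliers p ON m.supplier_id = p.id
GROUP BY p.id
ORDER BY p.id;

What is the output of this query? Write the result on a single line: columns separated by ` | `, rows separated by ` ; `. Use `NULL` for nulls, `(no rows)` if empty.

France | 64 ; Brazil | 6 ; UK | 25 ; Egypt | 25

Join each shipments row to its suppliers via supplier_id.
Group joined rows by suppliers.id; compute MIN(m.cost) per group.
  1: ids {23} → MIN(m.cost)=64
  2: ids {15, 25, 26} → MIN(m.cost)=6
  3: ids {5, 16, 18} → MIN(m.cost)=25
  4: ids {9, 12, 20} → MIN(m.cost)=25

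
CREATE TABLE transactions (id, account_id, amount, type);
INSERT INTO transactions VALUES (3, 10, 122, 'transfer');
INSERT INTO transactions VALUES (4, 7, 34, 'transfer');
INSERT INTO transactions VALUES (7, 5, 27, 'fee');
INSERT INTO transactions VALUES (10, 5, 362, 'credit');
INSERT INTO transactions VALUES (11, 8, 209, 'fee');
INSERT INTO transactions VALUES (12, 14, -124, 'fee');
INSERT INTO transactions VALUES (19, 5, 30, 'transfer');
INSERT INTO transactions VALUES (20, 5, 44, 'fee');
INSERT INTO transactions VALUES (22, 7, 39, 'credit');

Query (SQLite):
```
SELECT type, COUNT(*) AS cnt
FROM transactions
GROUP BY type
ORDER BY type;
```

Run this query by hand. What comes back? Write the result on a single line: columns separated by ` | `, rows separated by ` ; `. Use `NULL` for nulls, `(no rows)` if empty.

credit | 2 ; fee | 4 ; transfer | 3

Partition transactions by type; compute COUNT(*) within each group.
  credit: ids {10, 22} → COUNT(*)=2
  fee: ids {7, 11, 12, 20} → COUNT(*)=4
  transfer: ids {3, 4, 19} → COUNT(*)=3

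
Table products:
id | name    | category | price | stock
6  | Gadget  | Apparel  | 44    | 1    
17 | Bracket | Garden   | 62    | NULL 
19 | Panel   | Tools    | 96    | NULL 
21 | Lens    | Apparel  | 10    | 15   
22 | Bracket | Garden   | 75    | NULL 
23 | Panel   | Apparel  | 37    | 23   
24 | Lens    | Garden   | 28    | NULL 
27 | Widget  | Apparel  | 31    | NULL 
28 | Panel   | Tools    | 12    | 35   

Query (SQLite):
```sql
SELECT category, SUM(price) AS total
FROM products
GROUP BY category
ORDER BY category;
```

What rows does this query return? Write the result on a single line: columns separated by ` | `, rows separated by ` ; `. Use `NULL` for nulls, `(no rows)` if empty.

Partition products by category; compute SUM(price) within each group.
  Apparel: ids {6, 21, 23, 27} → SUM(price)=122
  Garden: ids {17, 22, 24} → SUM(price)=165
  Tools: ids {19, 28} → SUM(price)=108

Apparel | 122 ; Garden | 165 ; Tools | 108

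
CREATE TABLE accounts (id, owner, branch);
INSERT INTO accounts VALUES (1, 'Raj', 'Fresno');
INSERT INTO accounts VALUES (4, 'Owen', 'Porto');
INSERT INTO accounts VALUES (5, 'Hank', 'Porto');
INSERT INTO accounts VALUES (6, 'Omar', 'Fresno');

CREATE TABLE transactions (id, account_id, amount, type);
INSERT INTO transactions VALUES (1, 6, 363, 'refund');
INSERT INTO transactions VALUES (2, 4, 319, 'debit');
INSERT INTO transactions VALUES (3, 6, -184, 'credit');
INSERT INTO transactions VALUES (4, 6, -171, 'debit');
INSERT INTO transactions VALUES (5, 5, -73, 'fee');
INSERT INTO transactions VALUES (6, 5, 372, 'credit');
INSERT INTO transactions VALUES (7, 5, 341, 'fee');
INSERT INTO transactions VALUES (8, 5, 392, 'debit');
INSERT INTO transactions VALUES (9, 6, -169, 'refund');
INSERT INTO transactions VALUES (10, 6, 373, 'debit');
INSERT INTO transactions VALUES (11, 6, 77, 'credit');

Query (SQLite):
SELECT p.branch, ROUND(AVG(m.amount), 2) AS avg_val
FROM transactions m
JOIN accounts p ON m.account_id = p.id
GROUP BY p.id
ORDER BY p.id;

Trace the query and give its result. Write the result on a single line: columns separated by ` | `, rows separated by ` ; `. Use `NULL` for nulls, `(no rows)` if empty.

Join each transactions row to its accounts via account_id.
Group joined rows by accounts.id; compute ROUND(AVG(m.amount), 2) per group.
  4: ids {2} → ROUND(AVG(m.amount), 2)=319
  5: ids {5, 6, 7, 8} → ROUND(AVG(m.amount), 2)=258
  6: ids {1, 3, 4, 9, 10, 11} → ROUND(AVG(m.amount), 2)=48.17

Porto | 319 ; Porto | 258 ; Fresno | 48.17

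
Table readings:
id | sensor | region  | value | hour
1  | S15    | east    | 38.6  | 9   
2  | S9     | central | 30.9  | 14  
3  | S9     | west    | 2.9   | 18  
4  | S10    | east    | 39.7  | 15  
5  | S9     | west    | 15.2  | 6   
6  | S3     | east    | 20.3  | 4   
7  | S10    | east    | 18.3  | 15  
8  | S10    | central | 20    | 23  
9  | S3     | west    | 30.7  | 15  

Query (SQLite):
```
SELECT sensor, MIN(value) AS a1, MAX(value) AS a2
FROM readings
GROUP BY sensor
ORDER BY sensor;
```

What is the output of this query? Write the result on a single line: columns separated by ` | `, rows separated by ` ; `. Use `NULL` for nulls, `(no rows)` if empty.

Group readings by sensor.
Per group compute: MIN(value), MAX(value).
  S10: ids {4, 7, 8} → MIN(value)=18.3, MAX(value)=39.7
  S15: ids {1} → MIN(value)=38.6, MAX(value)=38.6
  S3: ids {6, 9} → MIN(value)=20.3, MAX(value)=30.7
  S9: ids {2, 3, 5} → MIN(value)=2.9, MAX(value)=30.9

S10 | 18.3 | 39.7 ; S15 | 38.6 | 38.6 ; S3 | 20.3 | 30.7 ; S9 | 2.9 | 30.9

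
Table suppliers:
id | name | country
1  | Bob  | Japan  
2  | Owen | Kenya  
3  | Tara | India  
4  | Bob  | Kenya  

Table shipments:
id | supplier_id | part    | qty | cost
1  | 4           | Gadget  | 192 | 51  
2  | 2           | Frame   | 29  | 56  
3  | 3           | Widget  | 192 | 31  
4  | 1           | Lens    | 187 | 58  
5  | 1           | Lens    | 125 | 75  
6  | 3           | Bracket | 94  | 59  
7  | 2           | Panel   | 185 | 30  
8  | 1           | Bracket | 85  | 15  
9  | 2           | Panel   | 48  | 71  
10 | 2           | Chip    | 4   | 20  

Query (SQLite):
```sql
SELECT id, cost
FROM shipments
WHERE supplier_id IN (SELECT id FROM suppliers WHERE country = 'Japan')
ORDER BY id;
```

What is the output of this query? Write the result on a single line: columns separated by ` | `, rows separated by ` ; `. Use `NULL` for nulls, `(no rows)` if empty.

Inner query: suppliers.id where country = 'Japan'.
Outer: keep shipments rows whose supplier_id is in that set.
Inner query → {1}

4 | 58 ; 5 | 75 ; 8 | 15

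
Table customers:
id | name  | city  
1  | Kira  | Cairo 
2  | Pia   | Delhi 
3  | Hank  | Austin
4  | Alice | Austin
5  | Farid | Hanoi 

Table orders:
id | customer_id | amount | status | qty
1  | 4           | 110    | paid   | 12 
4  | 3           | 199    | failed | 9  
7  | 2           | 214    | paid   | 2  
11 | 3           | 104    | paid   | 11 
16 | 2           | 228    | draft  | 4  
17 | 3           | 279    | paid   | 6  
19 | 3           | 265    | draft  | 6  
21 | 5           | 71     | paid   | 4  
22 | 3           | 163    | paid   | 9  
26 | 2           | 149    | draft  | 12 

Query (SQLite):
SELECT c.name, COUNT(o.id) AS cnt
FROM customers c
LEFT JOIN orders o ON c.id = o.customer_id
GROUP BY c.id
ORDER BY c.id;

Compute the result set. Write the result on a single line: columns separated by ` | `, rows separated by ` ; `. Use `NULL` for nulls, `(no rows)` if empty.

LEFT JOIN keeps every customers row; unmatched ones get NULL for orders columns.
Group by customers.id and compute COUNT(o.id). COUNT(col) of an all-NULL group is 0.
  1: ids {—} → COUNT(o.id)=0
  2: ids {7, 16, 26} → COUNT(o.id)=3
  3: ids {4, 11, 17, 19, 22} → COUNT(o.id)=5
  4: ids {1} → COUNT(o.id)=1
  5: ids {21} → COUNT(o.id)=1

Kira | 0 ; Pia | 3 ; Hank | 5 ; Alice | 1 ; Farid | 1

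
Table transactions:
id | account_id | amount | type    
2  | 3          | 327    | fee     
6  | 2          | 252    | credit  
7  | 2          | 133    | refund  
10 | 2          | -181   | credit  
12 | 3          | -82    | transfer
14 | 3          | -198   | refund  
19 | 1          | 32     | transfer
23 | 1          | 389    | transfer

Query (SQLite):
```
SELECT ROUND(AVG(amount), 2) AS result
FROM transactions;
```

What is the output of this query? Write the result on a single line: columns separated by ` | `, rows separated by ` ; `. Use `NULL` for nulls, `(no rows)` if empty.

84

All amount values: [327, 252, 133, -181, -82, -198, 32, 389].
AVG = 672 / 8 (rounded to 2 dp).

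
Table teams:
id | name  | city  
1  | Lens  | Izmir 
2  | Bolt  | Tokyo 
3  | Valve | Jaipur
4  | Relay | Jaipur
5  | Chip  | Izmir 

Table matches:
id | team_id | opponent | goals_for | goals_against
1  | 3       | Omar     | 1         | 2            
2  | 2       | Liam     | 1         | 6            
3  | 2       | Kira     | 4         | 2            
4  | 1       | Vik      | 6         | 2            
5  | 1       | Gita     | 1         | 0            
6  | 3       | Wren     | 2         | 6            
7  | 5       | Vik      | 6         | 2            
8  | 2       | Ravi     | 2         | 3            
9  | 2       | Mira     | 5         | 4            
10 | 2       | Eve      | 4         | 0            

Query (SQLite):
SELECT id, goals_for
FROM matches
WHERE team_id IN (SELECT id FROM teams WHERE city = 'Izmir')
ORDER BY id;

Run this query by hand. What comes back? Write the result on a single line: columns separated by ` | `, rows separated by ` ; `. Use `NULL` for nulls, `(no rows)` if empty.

4 | 6 ; 5 | 1 ; 7 | 6

Inner query: teams.id where city = 'Izmir'.
Outer: keep matches rows whose team_id is in that set.
Inner query → {1, 5}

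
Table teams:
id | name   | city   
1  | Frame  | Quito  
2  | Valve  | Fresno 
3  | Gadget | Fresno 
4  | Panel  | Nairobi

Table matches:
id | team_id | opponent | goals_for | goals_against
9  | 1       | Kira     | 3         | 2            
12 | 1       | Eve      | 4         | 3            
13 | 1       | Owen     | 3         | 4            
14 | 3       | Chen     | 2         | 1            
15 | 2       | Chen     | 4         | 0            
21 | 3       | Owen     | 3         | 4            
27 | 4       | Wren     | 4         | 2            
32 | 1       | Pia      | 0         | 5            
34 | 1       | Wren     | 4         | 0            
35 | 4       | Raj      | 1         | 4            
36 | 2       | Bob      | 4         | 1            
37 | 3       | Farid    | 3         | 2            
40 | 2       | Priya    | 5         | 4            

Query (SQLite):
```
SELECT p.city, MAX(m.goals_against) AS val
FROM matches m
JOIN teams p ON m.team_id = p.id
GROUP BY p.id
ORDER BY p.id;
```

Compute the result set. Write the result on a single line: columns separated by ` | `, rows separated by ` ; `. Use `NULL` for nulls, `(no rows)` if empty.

Quito | 5 ; Fresno | 4 ; Fresno | 4 ; Nairobi | 4

Join each matches row to its teams via team_id.
Group joined rows by teams.id; compute MAX(m.goals_against) per group.
  1: ids {9, 12, 13, 32, 34} → MAX(m.goals_against)=5
  2: ids {15, 36, 40} → MAX(m.goals_against)=4
  3: ids {14, 21, 37} → MAX(m.goals_against)=4
  4: ids {27, 35} → MAX(m.goals_against)=4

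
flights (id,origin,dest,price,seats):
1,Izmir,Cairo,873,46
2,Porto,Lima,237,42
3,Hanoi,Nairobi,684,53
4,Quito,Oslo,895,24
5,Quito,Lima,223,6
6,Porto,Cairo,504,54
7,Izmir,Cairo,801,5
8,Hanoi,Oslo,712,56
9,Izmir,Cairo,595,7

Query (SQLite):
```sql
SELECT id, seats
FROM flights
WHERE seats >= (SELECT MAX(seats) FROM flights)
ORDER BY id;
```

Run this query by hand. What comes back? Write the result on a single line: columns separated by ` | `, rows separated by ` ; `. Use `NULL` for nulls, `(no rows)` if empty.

8 | 56

Scalar subquery: MAX(seats) over all flights rows = 56.
Keep rows where seats >= that value.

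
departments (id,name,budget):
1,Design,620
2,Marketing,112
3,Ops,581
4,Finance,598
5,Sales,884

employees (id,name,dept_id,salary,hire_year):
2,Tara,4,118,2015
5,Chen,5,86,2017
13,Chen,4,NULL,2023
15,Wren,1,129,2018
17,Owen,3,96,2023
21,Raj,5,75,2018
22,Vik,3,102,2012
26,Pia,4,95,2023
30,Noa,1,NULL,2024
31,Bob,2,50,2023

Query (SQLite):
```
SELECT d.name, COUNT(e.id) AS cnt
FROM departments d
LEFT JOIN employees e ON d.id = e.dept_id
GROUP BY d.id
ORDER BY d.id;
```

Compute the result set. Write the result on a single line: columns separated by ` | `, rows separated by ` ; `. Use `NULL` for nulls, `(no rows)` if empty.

Design | 2 ; Marketing | 1 ; Ops | 2 ; Finance | 3 ; Sales | 2

LEFT JOIN keeps every departments row; unmatched ones get NULL for employees columns.
Group by departments.id and compute COUNT(e.id). COUNT(col) of an all-NULL group is 0.
  1: ids {15, 30} → COUNT(e.id)=2
  2: ids {31} → COUNT(e.id)=1
  3: ids {17, 22} → COUNT(e.id)=2
  4: ids {2, 13, 26} → COUNT(e.id)=3
  5: ids {5, 21} → COUNT(e.id)=2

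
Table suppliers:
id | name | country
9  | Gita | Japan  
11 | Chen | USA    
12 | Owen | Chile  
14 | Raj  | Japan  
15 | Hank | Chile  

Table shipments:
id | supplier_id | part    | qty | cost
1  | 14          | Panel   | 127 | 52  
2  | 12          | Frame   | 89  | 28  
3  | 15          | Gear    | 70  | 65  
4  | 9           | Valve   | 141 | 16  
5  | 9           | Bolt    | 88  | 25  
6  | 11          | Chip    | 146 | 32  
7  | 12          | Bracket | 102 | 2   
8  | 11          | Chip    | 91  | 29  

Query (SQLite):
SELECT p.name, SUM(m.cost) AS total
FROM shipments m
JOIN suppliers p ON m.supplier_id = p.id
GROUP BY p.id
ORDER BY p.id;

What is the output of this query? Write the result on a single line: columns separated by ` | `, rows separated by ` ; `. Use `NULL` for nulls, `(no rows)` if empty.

Join each shipments row to its suppliers via supplier_id.
Group joined rows by suppliers.id; compute SUM(m.cost) per group.
  9: ids {4, 5} → SUM(m.cost)=41
  11: ids {6, 8} → SUM(m.cost)=61
  12: ids {2, 7} → SUM(m.cost)=30
  14: ids {1} → SUM(m.cost)=52
  15: ids {3} → SUM(m.cost)=65

Gita | 41 ; Chen | 61 ; Owen | 30 ; Raj | 52 ; Hank | 65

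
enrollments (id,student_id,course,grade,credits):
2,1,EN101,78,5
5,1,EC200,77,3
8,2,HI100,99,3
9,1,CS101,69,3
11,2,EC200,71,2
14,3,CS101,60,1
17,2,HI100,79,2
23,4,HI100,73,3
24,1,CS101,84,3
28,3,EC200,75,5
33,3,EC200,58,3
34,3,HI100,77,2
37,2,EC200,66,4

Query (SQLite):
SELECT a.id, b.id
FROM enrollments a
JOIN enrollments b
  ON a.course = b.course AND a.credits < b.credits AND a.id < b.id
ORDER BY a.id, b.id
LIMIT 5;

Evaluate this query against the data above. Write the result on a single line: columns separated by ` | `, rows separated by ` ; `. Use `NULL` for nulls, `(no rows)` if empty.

5 | 28 ; 5 | 37 ; 11 | 28 ; 11 | 33 ; 11 | 37

Pairs (a,b) with same course, a.credits < b.credits, a.id < b.id.
course groups: CS101:{9,14,24} EC200:{5,11,28,33,37} EN101:{2} HI100:{8,17,23,34}
Ordered by (a.id, b.id); first 5.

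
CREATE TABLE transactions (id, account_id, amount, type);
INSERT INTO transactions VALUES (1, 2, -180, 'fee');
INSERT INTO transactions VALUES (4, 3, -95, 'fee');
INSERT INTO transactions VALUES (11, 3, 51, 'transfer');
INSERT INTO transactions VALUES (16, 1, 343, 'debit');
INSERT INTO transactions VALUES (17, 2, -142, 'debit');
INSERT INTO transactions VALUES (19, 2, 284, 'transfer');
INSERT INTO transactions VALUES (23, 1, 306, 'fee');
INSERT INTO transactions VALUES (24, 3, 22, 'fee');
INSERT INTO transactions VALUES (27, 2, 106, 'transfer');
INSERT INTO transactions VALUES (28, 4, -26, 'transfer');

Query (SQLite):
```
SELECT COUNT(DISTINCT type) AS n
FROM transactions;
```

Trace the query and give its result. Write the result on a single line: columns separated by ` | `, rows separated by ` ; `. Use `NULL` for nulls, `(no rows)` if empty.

3

Count distinct non-NULL type values.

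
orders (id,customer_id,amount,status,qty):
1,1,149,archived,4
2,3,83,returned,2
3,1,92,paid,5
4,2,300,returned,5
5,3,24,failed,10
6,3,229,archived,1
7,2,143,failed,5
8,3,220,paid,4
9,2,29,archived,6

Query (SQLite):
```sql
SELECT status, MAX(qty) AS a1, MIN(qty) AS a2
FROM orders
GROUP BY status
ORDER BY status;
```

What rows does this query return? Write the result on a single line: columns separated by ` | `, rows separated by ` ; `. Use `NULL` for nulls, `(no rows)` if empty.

archived | 6 | 1 ; failed | 10 | 5 ; paid | 5 | 4 ; returned | 5 | 2

Group orders by status.
Per group compute: MAX(qty), MIN(qty).
  archived: ids {1, 6, 9} → MAX(qty)=6, MIN(qty)=1
  failed: ids {5, 7} → MAX(qty)=10, MIN(qty)=5
  paid: ids {3, 8} → MAX(qty)=5, MIN(qty)=4
  returned: ids {2, 4} → MAX(qty)=5, MIN(qty)=2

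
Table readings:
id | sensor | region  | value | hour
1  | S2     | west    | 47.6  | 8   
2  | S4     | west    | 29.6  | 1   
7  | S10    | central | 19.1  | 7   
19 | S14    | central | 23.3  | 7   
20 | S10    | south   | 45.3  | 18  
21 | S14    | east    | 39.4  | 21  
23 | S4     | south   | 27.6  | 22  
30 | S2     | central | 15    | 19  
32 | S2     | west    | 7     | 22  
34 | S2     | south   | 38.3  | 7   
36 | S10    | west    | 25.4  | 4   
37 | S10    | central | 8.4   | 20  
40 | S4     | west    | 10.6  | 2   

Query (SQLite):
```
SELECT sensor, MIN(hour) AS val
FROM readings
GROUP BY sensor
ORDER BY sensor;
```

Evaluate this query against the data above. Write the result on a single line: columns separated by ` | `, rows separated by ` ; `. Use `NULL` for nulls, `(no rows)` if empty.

Partition readings by sensor; compute MIN(hour) within each group.
  S10: ids {7, 20, 36, 37} → MIN(hour)=4
  S14: ids {19, 21} → MIN(hour)=7
  S2: ids {1, 30, 32, 34} → MIN(hour)=7
  S4: ids {2, 23, 40} → MIN(hour)=1

S10 | 4 ; S14 | 7 ; S2 | 7 ; S4 | 1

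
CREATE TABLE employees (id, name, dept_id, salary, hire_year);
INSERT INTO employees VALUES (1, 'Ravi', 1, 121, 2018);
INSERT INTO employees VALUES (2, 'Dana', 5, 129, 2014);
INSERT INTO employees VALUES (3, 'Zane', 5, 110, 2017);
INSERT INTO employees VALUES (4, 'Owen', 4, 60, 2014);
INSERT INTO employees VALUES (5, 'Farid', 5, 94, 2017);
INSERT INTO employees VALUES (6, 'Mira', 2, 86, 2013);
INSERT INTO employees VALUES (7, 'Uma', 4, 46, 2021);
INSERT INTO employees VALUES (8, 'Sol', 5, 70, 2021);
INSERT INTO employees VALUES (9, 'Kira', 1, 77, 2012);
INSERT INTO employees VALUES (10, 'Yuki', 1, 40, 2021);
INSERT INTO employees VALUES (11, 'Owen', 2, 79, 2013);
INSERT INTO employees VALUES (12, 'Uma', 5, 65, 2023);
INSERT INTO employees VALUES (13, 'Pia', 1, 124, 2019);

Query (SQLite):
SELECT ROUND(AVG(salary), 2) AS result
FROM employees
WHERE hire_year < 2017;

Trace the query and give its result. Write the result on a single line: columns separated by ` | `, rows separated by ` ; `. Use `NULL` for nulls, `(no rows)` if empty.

Rows where hire_year < 2017 → salary values: [129, 60, 86, 77, 79].
AVG = 431 / 5 (rounded to 2 dp).

86.2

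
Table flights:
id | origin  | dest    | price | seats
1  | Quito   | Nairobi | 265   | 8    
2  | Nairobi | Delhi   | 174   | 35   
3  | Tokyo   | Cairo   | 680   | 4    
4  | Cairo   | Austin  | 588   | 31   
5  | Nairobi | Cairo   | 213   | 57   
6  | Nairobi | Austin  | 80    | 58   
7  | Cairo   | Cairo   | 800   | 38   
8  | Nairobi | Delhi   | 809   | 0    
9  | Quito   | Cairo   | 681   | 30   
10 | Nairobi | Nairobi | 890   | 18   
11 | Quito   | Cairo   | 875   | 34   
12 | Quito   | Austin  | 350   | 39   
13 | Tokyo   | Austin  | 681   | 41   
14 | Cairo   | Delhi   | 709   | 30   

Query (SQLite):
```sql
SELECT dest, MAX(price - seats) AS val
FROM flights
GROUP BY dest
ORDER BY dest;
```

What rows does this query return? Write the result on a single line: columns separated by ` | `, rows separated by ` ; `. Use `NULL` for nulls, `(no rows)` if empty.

For each row compute price - seats.
Group by dest; take MAX of the expression per group.
  Austin: ids {4, 6, 12, 13} → MAX(price - seats)=640
  Cairo: ids {3, 5, 7, 9, 11} → MAX(price - seats)=841
  Delhi: ids {2, 8, 14} → MAX(price - seats)=809
  Nairobi: ids {1, 10} → MAX(price - seats)=872

Austin | 640 ; Cairo | 841 ; Delhi | 809 ; Nairobi | 872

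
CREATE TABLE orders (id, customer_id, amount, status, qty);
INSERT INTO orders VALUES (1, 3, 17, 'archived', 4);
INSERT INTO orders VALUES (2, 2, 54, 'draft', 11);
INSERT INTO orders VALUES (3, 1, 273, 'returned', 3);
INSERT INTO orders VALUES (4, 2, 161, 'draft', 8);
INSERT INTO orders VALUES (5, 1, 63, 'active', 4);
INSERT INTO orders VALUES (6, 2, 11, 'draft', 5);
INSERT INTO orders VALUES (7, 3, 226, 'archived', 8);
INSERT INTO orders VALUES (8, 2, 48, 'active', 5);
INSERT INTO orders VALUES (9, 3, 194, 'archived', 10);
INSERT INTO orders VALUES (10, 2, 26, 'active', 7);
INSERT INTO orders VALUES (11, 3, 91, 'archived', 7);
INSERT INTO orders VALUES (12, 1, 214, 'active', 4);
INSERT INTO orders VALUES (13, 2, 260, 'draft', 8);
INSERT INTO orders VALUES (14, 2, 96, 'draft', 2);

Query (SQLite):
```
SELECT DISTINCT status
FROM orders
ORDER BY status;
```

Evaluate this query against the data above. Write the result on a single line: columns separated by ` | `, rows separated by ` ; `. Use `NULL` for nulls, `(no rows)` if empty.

Collect distinct status values from orders.

active ; archived ; draft ; returned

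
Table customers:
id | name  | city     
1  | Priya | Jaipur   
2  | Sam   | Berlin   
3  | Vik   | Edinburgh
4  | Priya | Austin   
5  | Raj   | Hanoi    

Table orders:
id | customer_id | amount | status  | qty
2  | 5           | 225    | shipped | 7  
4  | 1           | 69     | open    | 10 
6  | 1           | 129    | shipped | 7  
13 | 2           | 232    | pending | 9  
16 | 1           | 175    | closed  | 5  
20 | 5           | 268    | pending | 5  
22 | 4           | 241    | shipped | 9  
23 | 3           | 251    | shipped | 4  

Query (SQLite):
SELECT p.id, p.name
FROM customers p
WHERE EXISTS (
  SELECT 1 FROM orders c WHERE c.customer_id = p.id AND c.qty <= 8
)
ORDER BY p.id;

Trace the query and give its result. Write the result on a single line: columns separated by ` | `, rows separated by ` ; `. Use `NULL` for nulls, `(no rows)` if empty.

For each customers row, check whether any orders with matching customer_id has qty <= 8.
Keep rows where that is true.

1 | Priya ; 3 | Vik ; 5 | Raj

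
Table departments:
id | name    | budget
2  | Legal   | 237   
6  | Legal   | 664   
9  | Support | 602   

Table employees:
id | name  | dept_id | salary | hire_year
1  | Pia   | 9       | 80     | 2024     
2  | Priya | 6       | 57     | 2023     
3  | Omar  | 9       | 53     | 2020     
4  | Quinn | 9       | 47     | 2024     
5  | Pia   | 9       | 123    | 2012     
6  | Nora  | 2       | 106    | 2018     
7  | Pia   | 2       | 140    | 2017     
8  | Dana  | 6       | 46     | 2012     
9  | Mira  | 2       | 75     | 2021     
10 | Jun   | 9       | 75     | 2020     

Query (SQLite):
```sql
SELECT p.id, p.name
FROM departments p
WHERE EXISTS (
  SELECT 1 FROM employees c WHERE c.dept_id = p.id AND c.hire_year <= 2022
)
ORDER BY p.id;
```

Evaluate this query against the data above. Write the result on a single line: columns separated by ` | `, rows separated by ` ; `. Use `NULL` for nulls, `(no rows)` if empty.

2 | Legal ; 6 | Legal ; 9 | Support

For each departments row, check whether any employees with matching dept_id has hire_year <= 2022.
Keep rows where that is true.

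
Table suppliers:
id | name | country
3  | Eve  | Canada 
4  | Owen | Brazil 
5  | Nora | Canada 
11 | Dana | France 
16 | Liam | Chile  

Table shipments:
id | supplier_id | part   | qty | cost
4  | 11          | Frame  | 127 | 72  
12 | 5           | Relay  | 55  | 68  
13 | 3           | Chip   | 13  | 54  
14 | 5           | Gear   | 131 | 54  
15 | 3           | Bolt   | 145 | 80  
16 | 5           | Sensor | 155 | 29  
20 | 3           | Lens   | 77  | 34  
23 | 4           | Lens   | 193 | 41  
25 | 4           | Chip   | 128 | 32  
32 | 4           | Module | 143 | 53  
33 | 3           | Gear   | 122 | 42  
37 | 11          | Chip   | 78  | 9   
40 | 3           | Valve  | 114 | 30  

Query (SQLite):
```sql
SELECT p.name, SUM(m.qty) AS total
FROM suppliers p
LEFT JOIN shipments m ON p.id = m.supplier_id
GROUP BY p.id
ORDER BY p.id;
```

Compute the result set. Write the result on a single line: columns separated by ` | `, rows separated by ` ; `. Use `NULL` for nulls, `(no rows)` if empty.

Eve | 471 ; Owen | 464 ; Nora | 341 ; Dana | 205 ; Liam | NULL

LEFT JOIN keeps every suppliers row; unmatched ones get NULL for shipments columns.
Group by suppliers.id and compute SUM(m.qty). SUM over an all-NULL group is NULL.
  3: ids {13, 15, 20, 33, 40} → SUM(m.qty)=471
  4: ids {23, 25, 32} → SUM(m.qty)=464
  5: ids {12, 14, 16} → SUM(m.qty)=341
  11: ids {4, 37} → SUM(m.qty)=205
  16: ids {—} → SUM(m.qty)=NULL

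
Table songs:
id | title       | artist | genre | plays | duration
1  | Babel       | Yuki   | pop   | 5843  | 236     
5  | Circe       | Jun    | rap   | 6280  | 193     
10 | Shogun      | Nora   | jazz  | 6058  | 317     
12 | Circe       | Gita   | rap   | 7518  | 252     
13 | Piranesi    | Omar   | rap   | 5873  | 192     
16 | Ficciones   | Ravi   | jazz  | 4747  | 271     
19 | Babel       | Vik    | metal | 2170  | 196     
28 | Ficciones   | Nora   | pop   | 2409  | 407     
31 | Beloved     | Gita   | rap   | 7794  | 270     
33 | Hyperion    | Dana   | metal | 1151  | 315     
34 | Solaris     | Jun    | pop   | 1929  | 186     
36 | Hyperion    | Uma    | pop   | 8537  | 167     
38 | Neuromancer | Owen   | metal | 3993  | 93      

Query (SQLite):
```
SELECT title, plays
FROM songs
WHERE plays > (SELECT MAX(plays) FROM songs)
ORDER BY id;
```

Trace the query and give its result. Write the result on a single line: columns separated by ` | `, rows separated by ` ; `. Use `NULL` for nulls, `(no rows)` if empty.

Scalar subquery: MAX(plays) over all songs rows = 8537.
Keep rows where plays > that value.

(no rows)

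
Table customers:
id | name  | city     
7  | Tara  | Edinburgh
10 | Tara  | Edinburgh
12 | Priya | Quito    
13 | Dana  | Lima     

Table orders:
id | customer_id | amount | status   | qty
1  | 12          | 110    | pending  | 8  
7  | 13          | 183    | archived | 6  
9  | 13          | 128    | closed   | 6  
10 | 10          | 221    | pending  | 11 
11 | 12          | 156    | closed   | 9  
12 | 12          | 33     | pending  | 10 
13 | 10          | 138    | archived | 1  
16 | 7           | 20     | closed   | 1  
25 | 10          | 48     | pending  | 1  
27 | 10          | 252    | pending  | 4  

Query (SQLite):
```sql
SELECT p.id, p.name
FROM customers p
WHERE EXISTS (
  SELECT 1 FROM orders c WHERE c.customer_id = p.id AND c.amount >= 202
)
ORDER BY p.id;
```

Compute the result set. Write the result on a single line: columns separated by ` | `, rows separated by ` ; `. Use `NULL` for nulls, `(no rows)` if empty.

10 | Tara

For each customers row, check whether any orders with matching customer_id has amount >= 202.
Keep rows where that is true.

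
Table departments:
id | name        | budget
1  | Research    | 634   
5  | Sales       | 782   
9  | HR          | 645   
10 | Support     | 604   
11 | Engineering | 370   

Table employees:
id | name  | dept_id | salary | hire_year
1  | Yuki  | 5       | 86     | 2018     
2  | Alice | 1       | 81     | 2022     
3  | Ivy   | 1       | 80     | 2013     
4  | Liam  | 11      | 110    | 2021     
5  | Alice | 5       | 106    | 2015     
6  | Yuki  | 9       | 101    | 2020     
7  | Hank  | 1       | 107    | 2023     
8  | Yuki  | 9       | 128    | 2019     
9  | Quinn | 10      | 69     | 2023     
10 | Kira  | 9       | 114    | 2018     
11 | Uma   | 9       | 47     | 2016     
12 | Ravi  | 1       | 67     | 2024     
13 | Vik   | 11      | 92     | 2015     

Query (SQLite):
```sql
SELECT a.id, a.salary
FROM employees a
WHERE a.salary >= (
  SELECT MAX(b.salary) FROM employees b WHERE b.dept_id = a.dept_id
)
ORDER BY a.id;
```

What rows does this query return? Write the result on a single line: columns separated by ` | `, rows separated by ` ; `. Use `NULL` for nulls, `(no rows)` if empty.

For each employees row a, compute MAX(salary) over rows sharing a.dept_id.
Keep row a if a.salary >= that per-group MAX.
  dept_id=1: MAX(salary) = 107
  dept_id=5: MAX(salary) = 106
  dept_id=9: MAX(salary) = 128
  dept_id=10: MAX(salary) = 69
  dept_id=11: MAX(salary) = 110

4 | 110 ; 5 | 106 ; 7 | 107 ; 8 | 128 ; 9 | 69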